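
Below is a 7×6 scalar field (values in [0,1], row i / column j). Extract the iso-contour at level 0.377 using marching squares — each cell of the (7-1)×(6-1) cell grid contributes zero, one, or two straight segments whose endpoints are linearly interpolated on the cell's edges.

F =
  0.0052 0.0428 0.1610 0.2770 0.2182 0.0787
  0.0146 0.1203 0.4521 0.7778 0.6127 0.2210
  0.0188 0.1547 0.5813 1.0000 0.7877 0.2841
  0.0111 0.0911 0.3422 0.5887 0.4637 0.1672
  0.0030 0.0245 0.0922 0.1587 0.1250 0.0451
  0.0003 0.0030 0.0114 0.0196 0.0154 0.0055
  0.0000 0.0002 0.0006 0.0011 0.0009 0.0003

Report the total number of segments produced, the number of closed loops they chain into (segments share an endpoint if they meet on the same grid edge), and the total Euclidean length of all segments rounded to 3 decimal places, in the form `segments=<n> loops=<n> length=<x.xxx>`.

cell (0,1): code 0100 → (0.742,2.000)–(1.000,1.774)
cell (0,2): code 1100 → (0.200,3.000)–(0.742,2.000)
cell (0,3): code 1100 → (0.403,4.000)–(0.200,3.000)
cell (0,4): code 1000 → (1.000,4.602)–(0.403,4.000)
cell (1,1): code 0110 → (1.000,1.774)–(2.000,1.521)
cell (1,4): code 1001 → (2.000,4.816)–(1.000,4.602)
cell (2,1): code 0010 → (2.000,1.521)–(2.854,2.000)
cell (2,2): code 0111 → (2.854,2.000)–(3.000,2.141)
cell (2,4): code 1001 → (3.000,4.292)–(2.000,4.816)
cell (3,2): code 0010 → (3.000,2.141)–(3.492,3.000)
cell (3,3): code 0011 → (3.492,3.000)–(3.256,4.000)
cell (3,4): code 0001 → (3.256,4.000)–(3.000,4.292)
total: 12 segments, chained into 1 closed loop(s), length Σ = 10.120078

segments=12 loops=1 length=10.120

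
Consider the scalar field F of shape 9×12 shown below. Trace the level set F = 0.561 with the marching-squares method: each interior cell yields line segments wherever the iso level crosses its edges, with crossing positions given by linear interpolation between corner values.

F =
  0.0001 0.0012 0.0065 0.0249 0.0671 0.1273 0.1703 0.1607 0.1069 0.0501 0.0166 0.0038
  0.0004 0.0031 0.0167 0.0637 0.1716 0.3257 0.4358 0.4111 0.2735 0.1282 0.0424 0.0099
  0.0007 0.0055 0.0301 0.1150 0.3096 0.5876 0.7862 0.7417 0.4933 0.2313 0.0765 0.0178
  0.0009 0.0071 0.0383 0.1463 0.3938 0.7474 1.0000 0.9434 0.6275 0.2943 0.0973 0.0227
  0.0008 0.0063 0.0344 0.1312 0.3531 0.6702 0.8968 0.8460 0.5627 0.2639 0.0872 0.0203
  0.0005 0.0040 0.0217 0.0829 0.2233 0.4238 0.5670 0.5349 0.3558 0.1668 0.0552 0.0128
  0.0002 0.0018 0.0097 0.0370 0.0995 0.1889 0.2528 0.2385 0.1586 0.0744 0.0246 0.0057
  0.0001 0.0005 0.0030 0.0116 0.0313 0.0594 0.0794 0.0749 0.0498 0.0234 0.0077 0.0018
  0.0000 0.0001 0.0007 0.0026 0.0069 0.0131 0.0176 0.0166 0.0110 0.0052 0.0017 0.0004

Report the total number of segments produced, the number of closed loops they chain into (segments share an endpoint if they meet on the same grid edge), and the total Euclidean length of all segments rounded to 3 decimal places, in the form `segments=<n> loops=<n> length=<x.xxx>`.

segments=16 loops=1 length=11.504

cell (1,4): code 0100 → (1.898,5.000)–(2.000,4.904)
cell (1,5): code 1100 → (1.357,6.000)–(1.898,5.000)
cell (1,6): code 1100 → (1.453,7.000)–(1.357,6.000)
cell (1,7): code 1000 → (2.000,7.727)–(1.453,7.000)
cell (2,4): code 0110 → (2.000,4.904)–(3.000,4.473)
cell (2,7): code 1101 → (2.504,8.000)–(2.000,7.727)
cell (2,8): code 1000 → (3.000,8.200)–(2.504,8.000)
cell (3,4): code 0110 → (3.000,4.473)–(4.000,4.656)
cell (3,8): code 1001 → (4.000,8.006)–(3.000,8.200)
cell (4,4): code 0010 → (4.000,4.656)–(4.443,5.000)
cell (4,5): code 0111 → (4.443,5.000)–(5.000,5.958)
cell (4,6): code 1011 → (5.000,6.187)–(4.916,7.000)
cell (4,7): code 0011 → (4.916,7.000)–(4.008,8.000)
cell (4,8): code 0001 → (4.008,8.000)–(4.000,8.006)
cell (5,5): code 0010 → (5.000,5.958)–(5.019,6.000)
cell (5,6): code 0001 → (5.019,6.000)–(5.000,6.187)
total: 16 segments, chained into 1 closed loop(s), length Σ = 11.504365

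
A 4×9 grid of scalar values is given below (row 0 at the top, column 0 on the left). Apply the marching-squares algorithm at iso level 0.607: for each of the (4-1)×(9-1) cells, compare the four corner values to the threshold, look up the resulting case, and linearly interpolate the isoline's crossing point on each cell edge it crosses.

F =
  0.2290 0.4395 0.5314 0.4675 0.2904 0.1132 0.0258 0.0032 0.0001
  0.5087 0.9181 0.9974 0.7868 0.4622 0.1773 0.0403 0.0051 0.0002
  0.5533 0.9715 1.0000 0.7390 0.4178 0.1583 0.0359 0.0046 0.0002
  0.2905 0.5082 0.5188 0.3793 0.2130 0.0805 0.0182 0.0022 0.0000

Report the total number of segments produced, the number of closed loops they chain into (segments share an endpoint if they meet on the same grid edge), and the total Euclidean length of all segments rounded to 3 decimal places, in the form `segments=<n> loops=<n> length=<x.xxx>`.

cell (0,0): code 0100 → (0.350,1.000)–(1.000,0.240)
cell (0,1): code 1100 → (0.162,2.000)–(0.350,1.000)
cell (0,2): code 1100 → (0.437,3.000)–(0.162,2.000)
cell (0,3): code 1000 → (1.000,3.554)–(0.437,3.000)
cell (1,0): code 0110 → (1.000,0.240)–(2.000,0.128)
cell (1,3): code 1001 → (2.000,3.411)–(1.000,3.554)
cell (2,0): code 0010 → (2.000,0.128)–(2.787,1.000)
cell (2,1): code 0011 → (2.787,1.000)–(2.817,2.000)
cell (2,2): code 0011 → (2.817,2.000)–(2.367,3.000)
cell (2,3): code 0001 → (2.367,3.000)–(2.000,3.411)
total: 10 segments, chained into 1 closed loop(s), length Σ = 9.682794

segments=10 loops=1 length=9.683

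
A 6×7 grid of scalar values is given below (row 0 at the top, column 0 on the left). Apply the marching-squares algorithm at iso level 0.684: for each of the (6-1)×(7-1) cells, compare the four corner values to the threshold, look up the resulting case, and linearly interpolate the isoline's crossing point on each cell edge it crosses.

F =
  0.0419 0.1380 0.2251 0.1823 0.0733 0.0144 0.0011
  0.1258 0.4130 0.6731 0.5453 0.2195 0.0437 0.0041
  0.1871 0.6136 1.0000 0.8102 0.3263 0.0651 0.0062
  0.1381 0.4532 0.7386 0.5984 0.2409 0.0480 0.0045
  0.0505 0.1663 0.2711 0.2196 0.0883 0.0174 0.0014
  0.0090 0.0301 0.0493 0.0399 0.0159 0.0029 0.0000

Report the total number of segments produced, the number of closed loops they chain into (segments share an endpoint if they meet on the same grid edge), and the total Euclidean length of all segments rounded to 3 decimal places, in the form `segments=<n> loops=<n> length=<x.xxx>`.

segments=8 loops=1 length=6.116

cell (1,1): code 0100 → (1.033,2.000)–(2.000,1.182)
cell (1,2): code 1100 → (1.524,3.000)–(1.033,2.000)
cell (1,3): code 1000 → (2.000,3.261)–(1.524,3.000)
cell (2,1): code 0110 → (2.000,1.182)–(3.000,1.809)
cell (2,2): code 1011 → (3.000,2.389)–(2.596,3.000)
cell (2,3): code 0001 → (2.596,3.000)–(2.000,3.261)
cell (3,1): code 0010 → (3.000,1.809)–(3.117,2.000)
cell (3,2): code 0001 → (3.117,2.000)–(3.000,2.389)
total: 8 segments, chained into 1 closed loop(s), length Σ = 6.116400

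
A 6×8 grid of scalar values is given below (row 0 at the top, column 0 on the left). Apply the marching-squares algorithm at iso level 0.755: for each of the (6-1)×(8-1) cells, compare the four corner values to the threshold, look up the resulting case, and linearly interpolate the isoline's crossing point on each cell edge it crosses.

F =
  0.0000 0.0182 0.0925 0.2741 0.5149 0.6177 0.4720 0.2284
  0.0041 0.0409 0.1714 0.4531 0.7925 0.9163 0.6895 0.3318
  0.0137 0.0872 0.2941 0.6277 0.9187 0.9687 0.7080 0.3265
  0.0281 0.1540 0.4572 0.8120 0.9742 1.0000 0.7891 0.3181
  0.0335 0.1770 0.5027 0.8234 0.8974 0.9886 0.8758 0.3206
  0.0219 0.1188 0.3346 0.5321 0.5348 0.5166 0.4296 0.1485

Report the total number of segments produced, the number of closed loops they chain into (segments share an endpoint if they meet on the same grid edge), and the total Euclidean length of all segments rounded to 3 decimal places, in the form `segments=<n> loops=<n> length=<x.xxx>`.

segments=16 loops=1 length=12.168

cell (0,3): code 0100 → (0.865,4.000)–(1.000,3.890)
cell (0,4): code 1100 → (0.460,5.000)–(0.865,4.000)
cell (0,5): code 1000 → (1.000,5.711)–(0.460,5.000)
cell (1,3): code 0110 → (1.000,3.890)–(2.000,3.437)
cell (1,5): code 1001 → (2.000,5.820)–(1.000,5.711)
cell (2,2): code 0100 → (2.691,3.000)–(3.000,2.839)
cell (2,3): code 1110 → (2.000,3.437)–(2.691,3.000)
cell (2,5): code 1101 → (2.580,6.000)–(2.000,5.820)
cell (2,6): code 1000 → (3.000,6.072)–(2.580,6.000)
cell (3,2): code 0110 → (3.000,2.839)–(4.000,2.787)
cell (3,6): code 1001 → (4.000,6.218)–(3.000,6.072)
cell (4,2): code 0010 → (4.000,2.787)–(4.235,3.000)
cell (4,3): code 0011 → (4.235,3.000)–(4.393,4.000)
cell (4,4): code 0011 → (4.393,4.000)–(4.495,5.000)
cell (4,5): code 0011 → (4.495,5.000)–(4.271,6.000)
cell (4,6): code 0001 → (4.271,6.000)–(4.000,6.218)
total: 16 segments, chained into 1 closed loop(s), length Σ = 12.168368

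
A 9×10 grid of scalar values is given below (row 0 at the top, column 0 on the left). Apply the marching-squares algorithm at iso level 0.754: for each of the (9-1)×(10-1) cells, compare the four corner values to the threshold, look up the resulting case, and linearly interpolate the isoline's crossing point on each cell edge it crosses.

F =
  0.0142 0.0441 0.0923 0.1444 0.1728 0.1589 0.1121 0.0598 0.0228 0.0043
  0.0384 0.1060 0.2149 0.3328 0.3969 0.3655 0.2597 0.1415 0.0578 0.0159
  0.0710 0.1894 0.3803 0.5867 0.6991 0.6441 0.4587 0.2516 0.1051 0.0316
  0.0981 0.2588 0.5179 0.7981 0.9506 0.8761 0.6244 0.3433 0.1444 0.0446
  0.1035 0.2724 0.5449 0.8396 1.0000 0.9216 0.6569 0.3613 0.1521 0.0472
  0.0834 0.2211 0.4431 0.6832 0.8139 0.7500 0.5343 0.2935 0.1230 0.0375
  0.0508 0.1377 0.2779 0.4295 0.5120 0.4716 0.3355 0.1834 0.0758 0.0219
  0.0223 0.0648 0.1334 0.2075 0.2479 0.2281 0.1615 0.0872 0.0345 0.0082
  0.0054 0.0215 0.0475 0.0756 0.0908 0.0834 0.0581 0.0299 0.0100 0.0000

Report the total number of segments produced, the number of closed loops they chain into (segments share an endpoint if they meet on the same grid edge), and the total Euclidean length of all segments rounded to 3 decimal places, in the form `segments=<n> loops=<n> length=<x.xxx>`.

segments=12 loops=1 length=9.195

cell (2,2): code 0100 → (2.791,3.000)–(3.000,2.843)
cell (2,3): code 1100 → (2.218,4.000)–(2.791,3.000)
cell (2,4): code 1100 → (2.474,5.000)–(2.218,4.000)
cell (2,5): code 1000 → (3.000,5.485)–(2.474,5.000)
cell (3,2): code 0110 → (3.000,2.843)–(4.000,2.710)
cell (3,5): code 1001 → (4.000,5.633)–(3.000,5.485)
cell (4,2): code 0010 → (4.000,2.710)–(4.547,3.000)
cell (4,3): code 0111 → (4.547,3.000)–(5.000,3.542)
cell (4,4): code 1011 → (5.000,4.937)–(4.977,5.000)
cell (4,5): code 0001 → (4.977,5.000)–(4.000,5.633)
cell (5,3): code 0010 → (5.000,3.542)–(5.198,4.000)
cell (5,4): code 0001 → (5.198,4.000)–(5.000,4.937)
total: 12 segments, chained into 1 closed loop(s), length Σ = 9.195388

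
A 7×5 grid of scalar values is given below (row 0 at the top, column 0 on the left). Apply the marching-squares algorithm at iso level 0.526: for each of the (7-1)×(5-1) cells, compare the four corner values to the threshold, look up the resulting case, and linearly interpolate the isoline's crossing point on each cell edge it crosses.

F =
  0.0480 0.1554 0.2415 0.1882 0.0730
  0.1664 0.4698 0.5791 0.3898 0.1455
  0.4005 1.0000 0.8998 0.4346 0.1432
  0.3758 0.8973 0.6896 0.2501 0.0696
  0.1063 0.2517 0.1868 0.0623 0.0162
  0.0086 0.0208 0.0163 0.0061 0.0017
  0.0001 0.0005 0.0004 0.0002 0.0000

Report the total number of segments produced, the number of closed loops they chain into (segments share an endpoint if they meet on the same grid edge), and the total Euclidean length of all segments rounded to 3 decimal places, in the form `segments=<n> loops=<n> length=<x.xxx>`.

cell (0,1): code 0100 → (0.843,2.000)–(1.000,1.514)
cell (0,2): code 1000 → (1.000,2.281)–(0.843,2.000)
cell (1,0): code 0100 → (1.106,1.000)–(2.000,0.209)
cell (1,1): code 1110 → (1.000,1.514)–(1.106,1.000)
cell (1,2): code 1001 → (2.000,2.804)–(1.000,2.281)
cell (2,0): code 0110 → (2.000,0.209)–(3.000,0.288)
cell (2,2): code 1001 → (3.000,2.372)–(2.000,2.804)
cell (3,0): code 0010 → (3.000,0.288)–(3.575,1.000)
cell (3,1): code 0011 → (3.575,1.000)–(3.325,2.000)
cell (3,2): code 0001 → (3.325,2.000)–(3.000,2.372)
total: 10 segments, chained into 1 closed loop(s), length Σ = 8.211725

segments=10 loops=1 length=8.212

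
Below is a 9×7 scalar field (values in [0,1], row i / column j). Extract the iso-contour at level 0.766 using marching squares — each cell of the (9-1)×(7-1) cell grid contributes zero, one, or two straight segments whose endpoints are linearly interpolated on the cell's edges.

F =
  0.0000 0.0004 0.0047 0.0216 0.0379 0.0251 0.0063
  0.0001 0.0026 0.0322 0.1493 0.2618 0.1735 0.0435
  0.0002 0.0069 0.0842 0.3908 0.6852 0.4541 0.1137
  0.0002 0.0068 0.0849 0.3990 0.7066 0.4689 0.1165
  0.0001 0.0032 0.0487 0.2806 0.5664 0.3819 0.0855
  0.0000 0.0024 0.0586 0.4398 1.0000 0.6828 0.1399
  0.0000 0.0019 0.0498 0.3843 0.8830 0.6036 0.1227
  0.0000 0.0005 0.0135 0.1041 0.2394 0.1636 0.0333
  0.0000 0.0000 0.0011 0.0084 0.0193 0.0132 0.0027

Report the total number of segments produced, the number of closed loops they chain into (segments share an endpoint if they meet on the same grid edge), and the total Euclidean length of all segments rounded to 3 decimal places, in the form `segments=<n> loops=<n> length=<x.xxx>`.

cell (4,3): code 0100 → (4.460,4.000)–(5.000,3.582)
cell (4,4): code 1000 → (5.000,4.738)–(4.460,4.000)
cell (5,3): code 0110 → (5.000,3.582)–(6.000,3.765)
cell (5,4): code 1001 → (6.000,4.419)–(5.000,4.738)
cell (6,3): code 0010 → (6.000,3.765)–(6.182,4.000)
cell (6,4): code 0001 → (6.182,4.000)–(6.000,4.419)
total: 6 segments, chained into 1 closed loop(s), length Σ = 4.416035

segments=6 loops=1 length=4.416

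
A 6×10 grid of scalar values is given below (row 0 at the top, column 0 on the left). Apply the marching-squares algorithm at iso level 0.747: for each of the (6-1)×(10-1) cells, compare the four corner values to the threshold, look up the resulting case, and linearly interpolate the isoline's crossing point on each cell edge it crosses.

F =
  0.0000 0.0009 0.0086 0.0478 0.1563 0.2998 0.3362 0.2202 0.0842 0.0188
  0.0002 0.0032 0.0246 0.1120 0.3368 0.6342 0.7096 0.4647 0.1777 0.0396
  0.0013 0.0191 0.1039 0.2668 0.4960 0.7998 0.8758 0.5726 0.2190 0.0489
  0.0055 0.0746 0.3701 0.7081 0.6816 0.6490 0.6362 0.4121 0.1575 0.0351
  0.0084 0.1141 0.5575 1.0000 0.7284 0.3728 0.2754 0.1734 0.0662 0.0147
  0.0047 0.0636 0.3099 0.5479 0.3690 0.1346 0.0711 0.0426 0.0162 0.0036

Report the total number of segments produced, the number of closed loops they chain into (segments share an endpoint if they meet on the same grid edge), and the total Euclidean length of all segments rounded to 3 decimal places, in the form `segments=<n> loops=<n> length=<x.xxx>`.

segments=10 loops=2 length=8.637

cell (1,4): code 0100 → (1.681,5.000)–(2.000,4.826)
cell (1,5): code 1100 → (1.225,6.000)–(1.681,5.000)
cell (1,6): code 1000 → (2.000,6.425)–(1.225,6.000)
cell (2,4): code 0010 → (2.000,4.826)–(2.350,5.000)
cell (2,5): code 0011 → (2.350,5.000)–(2.538,6.000)
cell (2,6): code 0001 → (2.538,6.000)–(2.000,6.425)
cell (3,2): code 0100 → (3.133,3.000)–(4.000,2.428)
cell (3,3): code 1000 → (4.000,3.932)–(3.133,3.000)
cell (4,2): code 0010 → (4.000,2.428)–(4.560,3.000)
cell (4,3): code 0001 → (4.560,3.000)–(4.000,3.932)
total: 10 segments, chained into 2 closed loop(s), length Σ = 8.636906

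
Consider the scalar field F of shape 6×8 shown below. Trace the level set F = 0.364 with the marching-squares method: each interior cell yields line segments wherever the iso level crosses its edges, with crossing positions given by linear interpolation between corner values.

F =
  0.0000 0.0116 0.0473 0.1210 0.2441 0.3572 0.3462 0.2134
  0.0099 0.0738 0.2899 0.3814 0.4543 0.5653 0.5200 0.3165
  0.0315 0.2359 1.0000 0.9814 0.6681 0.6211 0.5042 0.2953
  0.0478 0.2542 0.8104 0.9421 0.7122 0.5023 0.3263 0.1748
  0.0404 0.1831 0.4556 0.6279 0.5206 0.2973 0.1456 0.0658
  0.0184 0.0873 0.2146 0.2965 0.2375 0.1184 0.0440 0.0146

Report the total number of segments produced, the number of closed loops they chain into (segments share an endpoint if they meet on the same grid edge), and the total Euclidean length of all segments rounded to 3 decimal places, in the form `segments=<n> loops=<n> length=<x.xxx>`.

cell (0,2): code 0100 → (0.933,3.000)–(1.000,2.810)
cell (0,3): code 1100 → (0.570,4.000)–(0.933,3.000)
cell (0,4): code 1100 → (0.033,5.000)–(0.570,4.000)
cell (0,5): code 1100 → (0.102,6.000)–(0.033,5.000)
cell (0,6): code 1000 → (1.000,6.767)–(0.102,6.000)
cell (1,1): code 0100 → (1.104,2.000)–(2.000,1.168)
cell (1,2): code 1110 → (1.000,2.810)–(1.104,2.000)
cell (1,6): code 1001 → (2.000,6.671)–(1.000,6.767)
cell (2,1): code 0110 → (2.000,1.168)–(3.000,1.197)
cell (2,5): code 1011 → (3.000,5.786)–(2.788,6.000)
cell (2,6): code 0001 → (2.788,6.000)–(2.000,6.671)
cell (3,1): code 0110 → (3.000,1.197)–(4.000,1.664)
cell (3,4): code 1011 → (4.000,4.701)–(3.675,5.000)
cell (3,5): code 0001 → (3.675,5.000)–(3.000,5.786)
cell (4,1): code 0010 → (4.000,1.664)–(4.380,2.000)
cell (4,2): code 0011 → (4.380,2.000)–(4.796,3.000)
cell (4,3): code 0011 → (4.796,3.000)–(4.553,4.000)
cell (4,4): code 0001 → (4.553,4.000)–(4.000,4.701)
total: 18 segments, chained into 1 closed loop(s), length Σ = 16.057918

segments=18 loops=1 length=16.058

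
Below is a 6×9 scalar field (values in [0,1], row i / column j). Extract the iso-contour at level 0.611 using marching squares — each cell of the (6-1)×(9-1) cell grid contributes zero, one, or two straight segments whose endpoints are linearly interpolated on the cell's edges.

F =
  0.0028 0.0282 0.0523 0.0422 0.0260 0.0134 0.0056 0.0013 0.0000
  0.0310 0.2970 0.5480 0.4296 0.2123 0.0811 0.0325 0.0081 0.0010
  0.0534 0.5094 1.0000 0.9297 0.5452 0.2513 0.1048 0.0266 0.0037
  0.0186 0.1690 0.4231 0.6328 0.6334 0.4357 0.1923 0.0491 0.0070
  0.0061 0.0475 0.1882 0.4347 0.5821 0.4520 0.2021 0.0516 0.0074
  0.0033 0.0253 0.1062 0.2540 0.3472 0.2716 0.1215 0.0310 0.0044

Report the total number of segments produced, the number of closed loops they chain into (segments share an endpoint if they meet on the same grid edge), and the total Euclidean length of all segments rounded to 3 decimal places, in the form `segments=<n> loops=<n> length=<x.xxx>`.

cell (1,1): code 0100 → (1.139,2.000)–(2.000,1.207)
cell (1,2): code 1100 → (1.363,3.000)–(1.139,2.000)
cell (1,3): code 1000 → (2.000,3.829)–(1.363,3.000)
cell (2,1): code 0010 → (2.000,1.207)–(2.674,2.000)
cell (2,2): code 0111 → (2.674,2.000)–(3.000,2.896)
cell (2,3): code 1101 → (2.746,4.000)–(2.000,3.829)
cell (2,4): code 1000 → (3.000,4.113)–(2.746,4.000)
cell (3,2): code 0010 → (3.000,2.896)–(3.110,3.000)
cell (3,3): code 0011 → (3.110,3.000)–(3.437,4.000)
cell (3,4): code 0001 → (3.437,4.000)–(3.000,4.113)
total: 10 segments, chained into 1 closed loop(s), length Σ = 7.932605

segments=10 loops=1 length=7.933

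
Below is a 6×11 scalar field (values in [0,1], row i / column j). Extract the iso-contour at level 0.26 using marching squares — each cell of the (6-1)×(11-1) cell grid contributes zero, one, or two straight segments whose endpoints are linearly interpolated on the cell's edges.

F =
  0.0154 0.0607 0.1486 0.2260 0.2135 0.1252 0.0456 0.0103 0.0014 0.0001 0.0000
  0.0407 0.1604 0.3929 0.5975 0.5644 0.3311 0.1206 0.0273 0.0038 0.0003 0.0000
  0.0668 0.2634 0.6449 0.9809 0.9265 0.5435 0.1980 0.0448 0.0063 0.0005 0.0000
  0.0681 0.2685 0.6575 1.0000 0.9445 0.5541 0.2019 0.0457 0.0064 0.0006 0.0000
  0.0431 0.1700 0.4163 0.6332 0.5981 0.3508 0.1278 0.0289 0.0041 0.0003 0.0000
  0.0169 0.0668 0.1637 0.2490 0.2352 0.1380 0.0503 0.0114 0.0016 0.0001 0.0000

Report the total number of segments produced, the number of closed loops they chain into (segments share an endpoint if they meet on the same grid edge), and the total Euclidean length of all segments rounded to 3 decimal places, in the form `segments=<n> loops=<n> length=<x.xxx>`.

cell (0,1): code 0100 → (0.456,2.000)–(1.000,1.428)
cell (0,2): code 1100 → (0.092,3.000)–(0.456,2.000)
cell (0,3): code 1100 → (0.133,4.000)–(0.092,3.000)
cell (0,4): code 1100 → (0.655,5.000)–(0.133,4.000)
cell (0,5): code 1000 → (1.000,5.338)–(0.655,5.000)
cell (1,0): code 0100 → (1.967,1.000)–(2.000,0.983)
cell (1,1): code 1110 → (1.000,1.428)–(1.967,1.000)
cell (1,5): code 1001 → (2.000,5.821)–(1.000,5.338)
cell (2,0): code 0110 → (2.000,0.983)–(3.000,0.958)
cell (2,5): code 1001 → (3.000,5.835)–(2.000,5.821)
cell (3,0): code 0010 → (3.000,0.958)–(3.086,1.000)
cell (3,1): code 0111 → (3.086,1.000)–(4.000,1.365)
cell (3,5): code 1001 → (4.000,5.407)–(3.000,5.835)
cell (4,1): code 0010 → (4.000,1.365)–(4.619,2.000)
cell (4,2): code 0011 → (4.619,2.000)–(4.971,3.000)
cell (4,3): code 0011 → (4.971,3.000)–(4.932,4.000)
cell (4,4): code 0011 → (4.932,4.000)–(4.427,5.000)
cell (4,5): code 0001 → (4.427,5.000)–(4.000,5.407)
total: 18 segments, chained into 1 closed loop(s), length Σ = 15.496641

segments=18 loops=1 length=15.497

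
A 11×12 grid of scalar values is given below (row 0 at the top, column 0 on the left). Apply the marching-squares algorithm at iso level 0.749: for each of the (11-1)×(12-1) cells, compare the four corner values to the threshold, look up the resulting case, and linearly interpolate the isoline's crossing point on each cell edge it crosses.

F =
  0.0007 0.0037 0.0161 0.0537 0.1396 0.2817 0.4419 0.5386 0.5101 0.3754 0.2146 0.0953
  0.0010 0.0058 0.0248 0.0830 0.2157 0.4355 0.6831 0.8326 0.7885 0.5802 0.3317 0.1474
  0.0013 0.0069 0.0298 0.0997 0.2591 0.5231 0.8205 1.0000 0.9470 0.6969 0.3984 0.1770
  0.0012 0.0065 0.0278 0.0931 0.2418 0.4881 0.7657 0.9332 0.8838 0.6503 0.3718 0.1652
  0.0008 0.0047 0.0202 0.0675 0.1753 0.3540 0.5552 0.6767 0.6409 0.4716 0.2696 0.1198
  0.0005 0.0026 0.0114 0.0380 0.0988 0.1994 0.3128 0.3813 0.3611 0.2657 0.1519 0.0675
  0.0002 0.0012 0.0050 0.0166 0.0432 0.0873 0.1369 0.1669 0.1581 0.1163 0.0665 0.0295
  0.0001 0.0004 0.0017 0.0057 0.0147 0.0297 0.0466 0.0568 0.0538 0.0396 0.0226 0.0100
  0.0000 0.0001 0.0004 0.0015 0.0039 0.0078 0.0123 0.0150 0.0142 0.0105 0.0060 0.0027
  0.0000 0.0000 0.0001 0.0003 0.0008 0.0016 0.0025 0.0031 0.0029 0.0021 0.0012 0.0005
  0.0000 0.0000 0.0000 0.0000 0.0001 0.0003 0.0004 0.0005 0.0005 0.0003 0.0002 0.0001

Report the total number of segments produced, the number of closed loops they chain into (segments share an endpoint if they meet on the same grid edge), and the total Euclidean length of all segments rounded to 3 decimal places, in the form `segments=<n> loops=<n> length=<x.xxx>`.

segments=12 loops=1 length=9.405

cell (0,6): code 0100 → (0.716,7.000)–(1.000,6.441)
cell (0,7): code 1100 → (0.858,8.000)–(0.716,7.000)
cell (0,8): code 1000 → (1.000,8.190)–(0.858,8.000)
cell (1,5): code 0100 → (1.480,6.000)–(2.000,5.760)
cell (1,6): code 1110 → (1.000,6.441)–(1.480,6.000)
cell (1,8): code 1001 → (2.000,8.792)–(1.000,8.190)
cell (2,5): code 0110 → (2.000,5.760)–(3.000,5.940)
cell (2,8): code 1001 → (3.000,8.577)–(2.000,8.792)
cell (3,5): code 0010 → (3.000,5.940)–(3.079,6.000)
cell (3,6): code 0011 → (3.079,6.000)–(3.718,7.000)
cell (3,7): code 0011 → (3.718,7.000)–(3.555,8.000)
cell (3,8): code 0001 → (3.555,8.000)–(3.000,8.577)
total: 12 segments, chained into 1 closed loop(s), length Σ = 9.405200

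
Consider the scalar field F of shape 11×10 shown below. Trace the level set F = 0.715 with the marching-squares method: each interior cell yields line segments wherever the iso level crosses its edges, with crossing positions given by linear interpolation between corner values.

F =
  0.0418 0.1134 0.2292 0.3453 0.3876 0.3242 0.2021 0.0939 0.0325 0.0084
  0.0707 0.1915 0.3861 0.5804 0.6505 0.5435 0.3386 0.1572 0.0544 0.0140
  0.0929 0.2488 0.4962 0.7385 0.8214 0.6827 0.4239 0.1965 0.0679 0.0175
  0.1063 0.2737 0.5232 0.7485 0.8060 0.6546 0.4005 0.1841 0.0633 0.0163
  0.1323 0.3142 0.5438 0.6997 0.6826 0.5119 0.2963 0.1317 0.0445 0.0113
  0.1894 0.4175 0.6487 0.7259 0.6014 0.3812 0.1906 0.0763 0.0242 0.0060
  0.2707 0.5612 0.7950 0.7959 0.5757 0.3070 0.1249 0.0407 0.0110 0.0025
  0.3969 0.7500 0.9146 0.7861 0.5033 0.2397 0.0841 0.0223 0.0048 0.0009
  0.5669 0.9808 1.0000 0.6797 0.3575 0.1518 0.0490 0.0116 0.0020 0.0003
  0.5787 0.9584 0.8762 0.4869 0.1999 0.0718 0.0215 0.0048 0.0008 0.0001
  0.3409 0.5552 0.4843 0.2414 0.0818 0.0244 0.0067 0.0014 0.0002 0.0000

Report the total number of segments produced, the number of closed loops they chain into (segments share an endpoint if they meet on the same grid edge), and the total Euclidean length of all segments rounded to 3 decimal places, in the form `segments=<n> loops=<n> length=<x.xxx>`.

cell (1,2): code 0100 → (1.851,3.000)–(2.000,2.903)
cell (1,3): code 1100 → (1.377,4.000)–(1.851,3.000)
cell (1,4): code 1000 → (2.000,4.767)–(1.377,4.000)
cell (2,2): code 0110 → (2.000,2.903)–(3.000,2.851)
cell (2,4): code 1001 → (3.000,4.601)–(2.000,4.767)
cell (3,2): code 0010 → (3.000,2.851)–(3.686,3.000)
cell (3,3): code 0011 → (3.686,3.000)–(3.737,4.000)
cell (3,4): code 0001 → (3.737,4.000)–(3.000,4.601)
cell (4,2): code 0100 → (4.584,3.000)–(5.000,2.859)
cell (4,3): code 1000 → (5.000,3.088)–(4.584,3.000)
cell (5,1): code 0100 → (5.453,2.000)–(6.000,1.658)
cell (5,2): code 1110 → (5.000,2.859)–(5.453,2.000)
cell (5,3): code 1001 → (6.000,3.367)–(5.000,3.088)
cell (6,0): code 0100 → (6.815,1.000)–(7.000,0.901)
cell (6,1): code 1110 → (6.000,1.658)–(6.815,1.000)
cell (6,3): code 1001 → (7.000,3.251)–(6.000,3.367)
cell (7,0): code 0110 → (7.000,0.901)–(8.000,0.358)
cell (7,2): code 1011 → (8.000,2.890)–(7.668,3.000)
cell (7,3): code 0001 → (7.668,3.000)–(7.000,3.251)
cell (8,0): code 0110 → (8.000,0.358)–(9.000,0.359)
cell (8,2): code 1001 → (9.000,2.414)–(8.000,2.890)
cell (9,0): code 0010 → (9.000,0.359)–(9.604,1.000)
cell (9,1): code 0011 → (9.604,1.000)–(9.411,2.000)
cell (9,2): code 0001 → (9.411,2.000)–(9.000,2.414)
total: 24 segments, chained into 2 closed loop(s), length Σ = 19.516551

segments=24 loops=2 length=19.517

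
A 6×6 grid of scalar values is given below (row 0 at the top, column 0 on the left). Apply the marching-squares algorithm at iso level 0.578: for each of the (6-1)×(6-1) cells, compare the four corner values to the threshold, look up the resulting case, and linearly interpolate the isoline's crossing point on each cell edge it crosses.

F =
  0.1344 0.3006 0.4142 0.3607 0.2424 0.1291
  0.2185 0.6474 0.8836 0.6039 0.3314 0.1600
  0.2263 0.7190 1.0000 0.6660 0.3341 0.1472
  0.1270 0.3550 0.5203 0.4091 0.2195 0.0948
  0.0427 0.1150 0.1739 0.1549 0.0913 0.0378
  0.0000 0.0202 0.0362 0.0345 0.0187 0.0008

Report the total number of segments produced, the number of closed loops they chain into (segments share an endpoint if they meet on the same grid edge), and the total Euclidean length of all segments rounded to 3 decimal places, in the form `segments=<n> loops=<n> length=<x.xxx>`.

segments=10 loops=1 length=7.822

cell (0,0): code 0100 → (0.800,1.000)–(1.000,0.838)
cell (0,1): code 1100 → (0.349,2.000)–(0.800,1.000)
cell (0,2): code 1100 → (0.894,3.000)–(0.349,2.000)
cell (0,3): code 1000 → (1.000,3.095)–(0.894,3.000)
cell (1,0): code 0110 → (1.000,0.838)–(2.000,0.714)
cell (1,3): code 1001 → (2.000,3.265)–(1.000,3.095)
cell (2,0): code 0010 → (2.000,0.714)–(2.387,1.000)
cell (2,1): code 0011 → (2.387,1.000)–(2.880,2.000)
cell (2,2): code 0011 → (2.880,2.000)–(2.343,3.000)
cell (2,3): code 0001 → (2.343,3.000)–(2.000,3.265)
total: 10 segments, chained into 1 closed loop(s), length Σ = 7.822338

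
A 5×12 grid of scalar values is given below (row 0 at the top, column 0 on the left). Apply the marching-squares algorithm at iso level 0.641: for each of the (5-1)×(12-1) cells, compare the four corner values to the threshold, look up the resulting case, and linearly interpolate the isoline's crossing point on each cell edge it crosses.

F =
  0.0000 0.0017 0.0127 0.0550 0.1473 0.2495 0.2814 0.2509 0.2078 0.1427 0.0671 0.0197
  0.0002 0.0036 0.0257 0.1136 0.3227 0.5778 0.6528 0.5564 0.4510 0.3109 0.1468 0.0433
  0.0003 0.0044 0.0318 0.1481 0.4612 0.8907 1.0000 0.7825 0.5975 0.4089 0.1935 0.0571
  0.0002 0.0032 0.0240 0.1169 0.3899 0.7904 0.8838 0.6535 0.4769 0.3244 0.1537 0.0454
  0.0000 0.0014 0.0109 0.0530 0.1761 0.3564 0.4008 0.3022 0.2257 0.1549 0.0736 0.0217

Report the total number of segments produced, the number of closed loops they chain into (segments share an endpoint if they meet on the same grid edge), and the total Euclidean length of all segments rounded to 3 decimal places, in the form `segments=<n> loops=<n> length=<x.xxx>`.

cell (0,5): code 0100 → (0.968,6.000)–(1.000,5.843)
cell (0,6): code 1000 → (1.000,6.122)–(0.968,6.000)
cell (1,4): code 0100 → (1.202,5.000)–(2.000,4.419)
cell (1,5): code 1110 → (1.000,5.843)–(1.202,5.000)
cell (1,6): code 1101 → (1.374,7.000)–(1.000,6.122)
cell (1,7): code 1000 → (2.000,7.765)–(1.374,7.000)
cell (2,4): code 0110 → (2.000,4.419)–(3.000,4.627)
cell (2,7): code 1001 → (3.000,7.071)–(2.000,7.765)
cell (3,4): code 0010 → (3.000,4.627)–(3.344,5.000)
cell (3,5): code 0011 → (3.344,5.000)–(3.503,6.000)
cell (3,6): code 0011 → (3.503,6.000)–(3.036,7.000)
cell (3,7): code 0001 → (3.036,7.000)–(3.000,7.071)
total: 12 segments, chained into 1 closed loop(s), length Σ = 9.024900

segments=12 loops=1 length=9.025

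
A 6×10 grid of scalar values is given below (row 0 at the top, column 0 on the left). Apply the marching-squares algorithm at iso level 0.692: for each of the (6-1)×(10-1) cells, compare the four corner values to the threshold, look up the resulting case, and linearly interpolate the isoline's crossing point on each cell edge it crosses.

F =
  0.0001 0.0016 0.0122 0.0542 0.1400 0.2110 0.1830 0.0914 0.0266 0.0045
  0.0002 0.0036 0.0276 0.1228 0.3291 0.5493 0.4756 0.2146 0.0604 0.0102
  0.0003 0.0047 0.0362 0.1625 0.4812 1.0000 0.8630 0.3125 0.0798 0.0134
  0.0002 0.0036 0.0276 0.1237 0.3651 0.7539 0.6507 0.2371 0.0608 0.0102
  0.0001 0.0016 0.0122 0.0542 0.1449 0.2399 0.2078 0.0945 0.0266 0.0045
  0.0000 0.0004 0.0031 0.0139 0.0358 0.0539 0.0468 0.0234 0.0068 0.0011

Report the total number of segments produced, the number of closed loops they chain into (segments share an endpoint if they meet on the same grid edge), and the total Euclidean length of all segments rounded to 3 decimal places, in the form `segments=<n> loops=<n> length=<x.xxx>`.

segments=8 loops=1 length=5.684

cell (1,4): code 0100 → (1.317,5.000)–(2.000,4.406)
cell (1,5): code 1100 → (1.559,6.000)–(1.317,5.000)
cell (1,6): code 1000 → (2.000,6.311)–(1.559,6.000)
cell (2,4): code 0110 → (2.000,4.406)–(3.000,4.841)
cell (2,5): code 1011 → (3.000,5.600)–(2.805,6.000)
cell (2,6): code 0001 → (2.805,6.000)–(2.000,6.311)
cell (3,4): code 0010 → (3.000,4.841)–(3.120,5.000)
cell (3,5): code 0001 → (3.120,5.000)–(3.000,5.600)
total: 8 segments, chained into 1 closed loop(s), length Σ = 5.683811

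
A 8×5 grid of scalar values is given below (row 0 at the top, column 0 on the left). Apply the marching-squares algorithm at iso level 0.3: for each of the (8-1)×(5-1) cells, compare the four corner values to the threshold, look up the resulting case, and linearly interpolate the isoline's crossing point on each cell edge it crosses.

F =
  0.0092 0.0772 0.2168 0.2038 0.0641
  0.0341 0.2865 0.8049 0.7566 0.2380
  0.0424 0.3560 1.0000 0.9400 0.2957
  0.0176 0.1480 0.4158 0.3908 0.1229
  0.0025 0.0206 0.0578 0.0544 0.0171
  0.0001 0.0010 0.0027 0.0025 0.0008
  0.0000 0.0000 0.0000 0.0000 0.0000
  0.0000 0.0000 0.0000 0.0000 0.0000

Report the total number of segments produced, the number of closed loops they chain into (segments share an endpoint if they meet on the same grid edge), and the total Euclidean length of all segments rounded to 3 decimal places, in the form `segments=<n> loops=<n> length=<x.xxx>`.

cell (0,1): code 0100 → (0.141,2.000)–(1.000,1.026)
cell (0,2): code 1100 → (0.174,3.000)–(0.141,2.000)
cell (0,3): code 1000 → (1.000,3.880)–(0.174,3.000)
cell (1,0): code 0100 → (1.194,1.000)–(2.000,0.821)
cell (1,1): code 1110 → (1.000,1.026)–(1.194,1.000)
cell (1,3): code 1001 → (2.000,3.993)–(1.000,3.880)
cell (2,0): code 0010 → (2.000,0.821)–(2.269,1.000)
cell (2,1): code 0111 → (2.269,1.000)–(3.000,1.568)
cell (2,3): code 1001 → (3.000,3.339)–(2.000,3.993)
cell (3,1): code 0010 → (3.000,1.568)–(3.323,2.000)
cell (3,2): code 0011 → (3.323,2.000)–(3.270,3.000)
cell (3,3): code 0001 → (3.270,3.000)–(3.000,3.339)
total: 12 segments, chained into 1 closed loop(s), length Σ = 9.951912

segments=12 loops=1 length=9.952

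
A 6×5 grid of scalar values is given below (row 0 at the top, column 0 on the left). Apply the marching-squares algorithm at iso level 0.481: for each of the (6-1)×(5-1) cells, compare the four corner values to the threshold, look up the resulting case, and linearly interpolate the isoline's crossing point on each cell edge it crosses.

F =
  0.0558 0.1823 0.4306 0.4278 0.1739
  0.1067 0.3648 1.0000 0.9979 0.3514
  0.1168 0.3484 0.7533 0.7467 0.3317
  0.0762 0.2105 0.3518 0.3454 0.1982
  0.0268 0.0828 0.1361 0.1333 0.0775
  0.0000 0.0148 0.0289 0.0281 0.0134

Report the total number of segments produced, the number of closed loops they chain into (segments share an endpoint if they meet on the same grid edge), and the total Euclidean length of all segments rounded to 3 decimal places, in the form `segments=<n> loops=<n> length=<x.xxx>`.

cell (0,1): code 0100 → (0.089,2.000)–(1.000,1.183)
cell (0,2): code 1100 → (0.093,3.000)–(0.089,2.000)
cell (0,3): code 1000 → (1.000,3.800)–(0.093,3.000)
cell (1,1): code 0110 → (1.000,1.183)–(2.000,1.327)
cell (1,3): code 1001 → (2.000,3.640)–(1.000,3.800)
cell (2,1): code 0010 → (2.000,1.327)–(2.678,2.000)
cell (2,2): code 0011 → (2.678,2.000)–(2.662,3.000)
cell (2,3): code 0001 → (2.662,3.000)–(2.000,3.640)
total: 8 segments, chained into 1 closed loop(s), length Σ = 8.332224

segments=8 loops=1 length=8.332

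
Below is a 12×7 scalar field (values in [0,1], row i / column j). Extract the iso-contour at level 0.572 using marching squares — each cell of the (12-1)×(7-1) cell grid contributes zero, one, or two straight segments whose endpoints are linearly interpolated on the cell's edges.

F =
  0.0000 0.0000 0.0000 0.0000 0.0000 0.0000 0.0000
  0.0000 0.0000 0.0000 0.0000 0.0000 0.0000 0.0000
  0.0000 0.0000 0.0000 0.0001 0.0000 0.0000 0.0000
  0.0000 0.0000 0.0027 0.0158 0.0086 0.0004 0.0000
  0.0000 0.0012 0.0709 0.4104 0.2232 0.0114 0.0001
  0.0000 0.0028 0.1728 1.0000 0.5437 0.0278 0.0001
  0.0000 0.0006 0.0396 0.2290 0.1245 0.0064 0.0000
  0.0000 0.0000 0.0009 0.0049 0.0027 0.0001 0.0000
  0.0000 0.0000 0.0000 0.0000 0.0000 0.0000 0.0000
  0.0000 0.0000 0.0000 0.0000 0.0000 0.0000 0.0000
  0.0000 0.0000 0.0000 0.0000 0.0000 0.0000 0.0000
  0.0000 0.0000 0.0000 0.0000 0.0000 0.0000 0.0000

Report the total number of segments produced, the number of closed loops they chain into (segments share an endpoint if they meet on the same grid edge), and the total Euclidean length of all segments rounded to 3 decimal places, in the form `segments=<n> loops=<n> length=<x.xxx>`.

segments=4 loops=1 length=3.926

cell (4,2): code 0100 → (4.274,3.000)–(5.000,2.483)
cell (4,3): code 1000 → (5.000,3.938)–(4.274,3.000)
cell (5,2): code 0010 → (5.000,2.483)–(5.555,3.000)
cell (5,3): code 0001 → (5.555,3.000)–(5.000,3.938)
total: 4 segments, chained into 1 closed loop(s), length Σ = 3.926311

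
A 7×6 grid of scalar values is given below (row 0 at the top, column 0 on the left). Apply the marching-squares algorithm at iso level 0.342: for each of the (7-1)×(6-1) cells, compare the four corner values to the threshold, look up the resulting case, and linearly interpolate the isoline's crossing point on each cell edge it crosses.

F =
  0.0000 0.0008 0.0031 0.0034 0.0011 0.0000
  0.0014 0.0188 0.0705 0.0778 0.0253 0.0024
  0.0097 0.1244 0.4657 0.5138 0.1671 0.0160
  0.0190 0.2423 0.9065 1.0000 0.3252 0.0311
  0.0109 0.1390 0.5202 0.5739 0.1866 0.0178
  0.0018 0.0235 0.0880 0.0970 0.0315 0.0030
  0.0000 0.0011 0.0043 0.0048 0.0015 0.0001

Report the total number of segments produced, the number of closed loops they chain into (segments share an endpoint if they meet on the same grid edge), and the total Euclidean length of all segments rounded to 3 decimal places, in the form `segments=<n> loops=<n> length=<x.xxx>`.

cell (1,1): code 0100 → (1.687,2.000)–(2.000,1.638)
cell (1,2): code 1100 → (1.606,3.000)–(1.687,2.000)
cell (1,3): code 1000 → (2.000,3.496)–(1.606,3.000)
cell (2,1): code 0110 → (2.000,1.638)–(3.000,1.150)
cell (2,3): code 1001 → (3.000,3.975)–(2.000,3.496)
cell (3,1): code 0110 → (3.000,1.150)–(4.000,1.533)
cell (3,3): code 1001 → (4.000,3.599)–(3.000,3.975)
cell (4,1): code 0010 → (4.000,1.533)–(4.412,2.000)
cell (4,2): code 0011 → (4.412,2.000)–(4.486,3.000)
cell (4,3): code 0001 → (4.486,3.000)–(4.000,3.599)
total: 10 segments, chained into 1 closed loop(s), length Σ = 8.873291

segments=10 loops=1 length=8.873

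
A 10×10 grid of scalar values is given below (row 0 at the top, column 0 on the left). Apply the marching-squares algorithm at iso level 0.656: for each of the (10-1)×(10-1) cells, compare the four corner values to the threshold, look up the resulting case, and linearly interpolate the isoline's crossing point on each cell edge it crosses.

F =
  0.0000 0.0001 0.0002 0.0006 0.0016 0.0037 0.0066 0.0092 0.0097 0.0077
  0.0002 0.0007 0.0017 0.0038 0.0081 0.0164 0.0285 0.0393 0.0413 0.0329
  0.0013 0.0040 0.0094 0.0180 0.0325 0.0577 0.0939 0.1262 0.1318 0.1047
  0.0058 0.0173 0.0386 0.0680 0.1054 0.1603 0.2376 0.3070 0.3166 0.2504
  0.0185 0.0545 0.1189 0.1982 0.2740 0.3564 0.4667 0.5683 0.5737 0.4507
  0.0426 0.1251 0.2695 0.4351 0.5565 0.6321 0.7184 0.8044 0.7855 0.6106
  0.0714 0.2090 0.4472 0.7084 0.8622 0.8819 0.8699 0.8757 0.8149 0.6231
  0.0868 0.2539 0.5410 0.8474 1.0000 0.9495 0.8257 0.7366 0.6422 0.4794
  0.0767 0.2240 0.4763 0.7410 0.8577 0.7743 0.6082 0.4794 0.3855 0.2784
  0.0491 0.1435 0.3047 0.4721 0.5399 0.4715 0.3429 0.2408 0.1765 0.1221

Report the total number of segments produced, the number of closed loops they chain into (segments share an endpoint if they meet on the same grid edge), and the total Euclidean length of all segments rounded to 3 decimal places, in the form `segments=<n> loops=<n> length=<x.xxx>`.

segments=20 loops=1 length=16.759

cell (4,5): code 0100 → (4.752,6.000)–(5.000,5.277)
cell (4,6): code 1100 → (4.371,7.000)–(4.752,6.000)
cell (4,7): code 1100 → (4.389,8.000)–(4.371,7.000)
cell (4,8): code 1000 → (5.000,8.740)–(4.389,8.000)
cell (5,2): code 0100 → (5.808,3.000)–(6.000,2.799)
cell (5,3): code 1100 → (5.325,4.000)–(5.808,3.000)
cell (5,4): code 1100 → (5.096,5.000)–(5.325,4.000)
cell (5,5): code 1110 → (5.000,5.277)–(5.096,5.000)
cell (5,8): code 1001 → (6.000,8.828)–(5.000,8.740)
cell (6,2): code 0110 → (6.000,2.799)–(7.000,2.375)
cell (6,7): code 1011 → (7.000,7.854)–(6.920,8.000)
cell (6,8): code 0001 → (6.920,8.000)–(6.000,8.828)
cell (7,2): code 0110 → (7.000,2.375)–(8.000,2.679)
cell (7,5): code 1011 → (8.000,5.712)–(7.780,6.000)
cell (7,6): code 0011 → (7.780,6.000)–(7.313,7.000)
cell (7,7): code 0001 → (7.313,7.000)–(7.000,7.854)
cell (8,2): code 0010 → (8.000,2.679)–(8.316,3.000)
cell (8,3): code 0011 → (8.316,3.000)–(8.635,4.000)
cell (8,4): code 0011 → (8.635,4.000)–(8.391,5.000)
cell (8,5): code 0001 → (8.391,5.000)–(8.000,5.712)
total: 20 segments, chained into 1 closed loop(s), length Σ = 16.758616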